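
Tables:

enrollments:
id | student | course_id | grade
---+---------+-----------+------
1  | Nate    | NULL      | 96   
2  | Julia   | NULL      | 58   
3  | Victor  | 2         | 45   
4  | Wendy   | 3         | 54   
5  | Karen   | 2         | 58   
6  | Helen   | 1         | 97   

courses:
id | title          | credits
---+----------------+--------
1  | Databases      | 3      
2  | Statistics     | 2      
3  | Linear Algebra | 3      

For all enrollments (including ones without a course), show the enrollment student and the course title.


LEFT JOIN keeps every row from enrollments (the left table); where course_id has no match in courses, the course columns become NULL. Walk through each enrollment:
  - enrollment 1 (Nate): course_id=NULL, no match -> kept with NULL
  - enrollment 2 (Julia): course_id=NULL, no match -> kept with NULL
  - enrollment 3 (Victor): course_id=2 -> matches Statistics
  - enrollment 4 (Wendy): course_id=3 -> matches Linear Algebra
  - enrollment 5 (Karen): course_id=2 -> matches Statistics
  - enrollment 6 (Helen): course_id=1 -> matches Databases
All 6 rows appear; 2 have NULL course.

SQL:
SELECT a.student, b.title AS course
FROM enrollments a
LEFT JOIN courses b ON a.course_id = b.id

Result:
student | course        
--------+---------------
Nate    | NULL          
Julia   | NULL          
Victor  | Statistics    
Wendy   | Linear Algebra
Karen   | Statistics    
Helen   | Databases     


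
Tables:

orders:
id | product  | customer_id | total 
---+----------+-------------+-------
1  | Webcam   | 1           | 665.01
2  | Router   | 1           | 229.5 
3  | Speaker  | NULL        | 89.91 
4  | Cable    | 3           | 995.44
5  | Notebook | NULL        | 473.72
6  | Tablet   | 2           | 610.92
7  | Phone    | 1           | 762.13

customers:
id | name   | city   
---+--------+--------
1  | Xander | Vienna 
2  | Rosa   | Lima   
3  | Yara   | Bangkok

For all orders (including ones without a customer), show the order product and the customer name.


LEFT JOIN keeps every row from orders (the left table); where customer_id has no match in customers, the customer columns become NULL. Walk through each order:
  - order 1 (Webcam): customer_id=1 -> matches Xander
  - order 2 (Router): customer_id=1 -> matches Xander
  - order 3 (Speaker): customer_id=NULL, no match -> kept with NULL
  - order 4 (Cable): customer_id=3 -> matches Yara
  - order 5 (Notebook): customer_id=NULL, no match -> kept with NULL
  - order 6 (Tablet): customer_id=2 -> matches Rosa
  - order 7 (Phone): customer_id=1 -> matches Xander
All 7 rows appear; 2 have NULL customer.

SQL:
SELECT a.product, b.name AS customer
FROM orders a
LEFT JOIN customers b ON a.customer_id = b.id

Result:
product  | customer
---------+---------
Webcam   | Xander  
Router   | Xander  
Speaker  | NULL    
Cable    | Yara    
Notebook | NULL    
Tablet   | Rosa    
Phone    | Xander  


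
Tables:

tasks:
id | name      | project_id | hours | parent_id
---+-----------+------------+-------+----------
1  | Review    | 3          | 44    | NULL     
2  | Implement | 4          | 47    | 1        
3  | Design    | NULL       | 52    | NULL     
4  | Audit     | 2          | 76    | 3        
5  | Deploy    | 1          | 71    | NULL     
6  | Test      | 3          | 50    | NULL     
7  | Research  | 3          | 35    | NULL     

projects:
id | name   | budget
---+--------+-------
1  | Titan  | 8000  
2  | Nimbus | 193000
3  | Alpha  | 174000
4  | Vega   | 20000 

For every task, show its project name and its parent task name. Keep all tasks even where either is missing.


Two LEFT JOINs from the same base table tasks: one to projects via project_id, one to tasks itself via parent_id. Both are LEFT so every task is preserved.
Match against projects:
  - task 1 (Review): project_id=3 -> matches Alpha
  - task 2 (Implement): project_id=4 -> matches Vega
  - task 3 (Design): project_id=NULL, no match -> kept with NULL
  - task 4 (Audit): project_id=2 -> matches Nimbus
  - task 5 (Deploy): project_id=1 -> matches Titan
  - task 6 (Test): project_id=3 -> matches Alpha
  - task 7 (Research): project_id=3 -> matches Alpha
Match against tasks (self):
  - task 1 (Review): parent_id=NULL -> NULL
  - task 2 (Implement): parent_id=1 -> Review
  - task 3 (Design): parent_id=NULL -> NULL
  - task 4 (Audit): parent_id=3 -> Design
  - task 5 (Deploy): parent_id=NULL -> NULL
  - task 6 (Test): parent_id=NULL -> NULL
  - task 7 (Research): parent_id=NULL -> NULL

SQL:
SELECT a.name, b.name AS project, c.name AS parent
FROM tasks a
LEFT JOIN projects b ON a.project_id = b.id
LEFT JOIN tasks c ON a.parent_id = c.id

Result:
name      | project | parent
----------+---------+-------
Review    | Alpha   | NULL  
Implement | Vega    | Review
Design    | NULL    | NULL  
Audit     | Nimbus  | Design
Deploy    | Titan   | NULL  
Test      | Alpha   | NULL  
Research  | Alpha   | NULL  


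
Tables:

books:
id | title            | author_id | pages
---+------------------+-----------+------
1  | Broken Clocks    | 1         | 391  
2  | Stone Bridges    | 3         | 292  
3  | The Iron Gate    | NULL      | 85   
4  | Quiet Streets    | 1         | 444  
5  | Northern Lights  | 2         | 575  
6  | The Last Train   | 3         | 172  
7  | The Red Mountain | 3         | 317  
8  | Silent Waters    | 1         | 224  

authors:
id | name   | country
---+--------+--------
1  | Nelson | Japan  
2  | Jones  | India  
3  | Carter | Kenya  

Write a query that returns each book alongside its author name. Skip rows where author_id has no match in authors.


INNER JOIN keeps only books rows whose author_id matches an id in authors. Walk through each book:
  - book 1 (Broken Clocks): author_id=1 -> matches Nelson
  - book 2 (Stone Bridges): author_id=3 -> matches Carter
  - book 3 (The Iron Gate): author_id=NULL, no match -> dropped
  - book 4 (Quiet Streets): author_id=1 -> matches Nelson
  - book 5 (Northern Lights): author_id=2 -> matches Jones
  - book 6 (The Last Train): author_id=3 -> matches Carter
  - book 7 (The Red Mountain): author_id=3 -> matches Carter
  - book 8 (Silent Waters): author_id=1 -> matches Nelson
So 1 of 8 rows is dropped.

SQL:
SELECT a.title, b.name AS author
FROM books a
INNER JOIN authors b ON a.author_id = b.id

Result:
title            | author
-----------------+-------
Broken Clocks    | Nelson
Stone Bridges    | Carter
Quiet Streets    | Nelson
Northern Lights  | Jones 
The Last Train   | Carter
The Red Mountain | Carter
Silent Waters    | Nelson


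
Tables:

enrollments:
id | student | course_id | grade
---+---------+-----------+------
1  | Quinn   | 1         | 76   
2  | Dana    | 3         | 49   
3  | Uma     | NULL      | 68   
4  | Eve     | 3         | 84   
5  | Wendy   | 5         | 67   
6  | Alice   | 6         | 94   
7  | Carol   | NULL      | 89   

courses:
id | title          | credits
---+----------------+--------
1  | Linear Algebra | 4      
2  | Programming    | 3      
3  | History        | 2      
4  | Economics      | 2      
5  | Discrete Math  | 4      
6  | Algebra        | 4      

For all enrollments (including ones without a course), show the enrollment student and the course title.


LEFT JOIN keeps every row from enrollments (the left table); where course_id has no match in courses, the course columns become NULL. Walk through each enrollment:
  - enrollment 1 (Quinn): course_id=1 -> matches Linear Algebra
  - enrollment 2 (Dana): course_id=3 -> matches History
  - enrollment 3 (Uma): course_id=NULL, no match -> kept with NULL
  - enrollment 4 (Eve): course_id=3 -> matches History
  - enrollment 5 (Wendy): course_id=5 -> matches Discrete Math
  - enrollment 6 (Alice): course_id=6 -> matches Algebra
  - enrollment 7 (Carol): course_id=NULL, no match -> kept with NULL
All 7 rows appear; 2 have NULL course.

SQL:
SELECT a.student, b.title AS course
FROM enrollments a
LEFT JOIN courses b ON a.course_id = b.id

Result:
student | course        
--------+---------------
Quinn   | Linear Algebra
Dana    | History       
Uma     | NULL          
Eve     | History       
Wendy   | Discrete Math 
Alice   | Algebra       
Carol   | NULL          


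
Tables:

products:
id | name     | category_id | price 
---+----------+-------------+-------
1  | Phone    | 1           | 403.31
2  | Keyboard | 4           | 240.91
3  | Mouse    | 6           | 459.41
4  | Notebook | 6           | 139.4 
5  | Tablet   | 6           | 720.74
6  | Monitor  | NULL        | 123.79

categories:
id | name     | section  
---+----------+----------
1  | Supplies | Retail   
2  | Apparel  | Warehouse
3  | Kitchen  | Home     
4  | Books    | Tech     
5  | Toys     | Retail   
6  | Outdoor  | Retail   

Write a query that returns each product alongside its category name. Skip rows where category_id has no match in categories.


INNER JOIN keeps only products rows whose category_id matches an id in categories. Walk through each product:
  - product 1 (Phone): category_id=1 -> matches Supplies
  - product 2 (Keyboard): category_id=4 -> matches Books
  - product 3 (Mouse): category_id=6 -> matches Outdoor
  - product 4 (Notebook): category_id=6 -> matches Outdoor
  - product 5 (Tablet): category_id=6 -> matches Outdoor
  - product 6 (Monitor): category_id=NULL, no match -> dropped
So 1 of 6 rows is dropped.

SQL:
SELECT a.name, b.name AS category
FROM products a
INNER JOIN categories b ON a.category_id = b.id

Result:
name     | category
---------+---------
Phone    | Supplies
Keyboard | Books   
Mouse    | Outdoor 
Notebook | Outdoor 
Tablet   | Outdoor 


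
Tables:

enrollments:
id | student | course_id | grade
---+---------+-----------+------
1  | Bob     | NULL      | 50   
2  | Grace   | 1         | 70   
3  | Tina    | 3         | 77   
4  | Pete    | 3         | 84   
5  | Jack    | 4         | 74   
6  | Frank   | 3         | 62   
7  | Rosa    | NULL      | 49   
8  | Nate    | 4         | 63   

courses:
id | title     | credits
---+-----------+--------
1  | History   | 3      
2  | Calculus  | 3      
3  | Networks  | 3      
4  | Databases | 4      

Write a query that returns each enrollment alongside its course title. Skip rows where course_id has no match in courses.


INNER JOIN keeps only enrollments rows whose course_id matches an id in courses. Walk through each enrollment:
  - enrollment 1 (Bob): course_id=NULL, no match -> dropped
  - enrollment 2 (Grace): course_id=1 -> matches History
  - enrollment 3 (Tina): course_id=3 -> matches Networks
  - enrollment 4 (Pete): course_id=3 -> matches Networks
  - enrollment 5 (Jack): course_id=4 -> matches Databases
  - enrollment 6 (Frank): course_id=3 -> matches Networks
  - enrollment 7 (Rosa): course_id=NULL, no match -> dropped
  - enrollment 8 (Nate): course_id=4 -> matches Databases
So 2 of 8 rows are dropped.

SQL:
SELECT a.student, b.title AS course
FROM enrollments a
INNER JOIN courses b ON a.course_id = b.id

Result:
student | course   
--------+----------
Grace   | History  
Tina    | Networks 
Pete    | Networks 
Jack    | Databases
Frank   | Networks 
Nate    | Databases


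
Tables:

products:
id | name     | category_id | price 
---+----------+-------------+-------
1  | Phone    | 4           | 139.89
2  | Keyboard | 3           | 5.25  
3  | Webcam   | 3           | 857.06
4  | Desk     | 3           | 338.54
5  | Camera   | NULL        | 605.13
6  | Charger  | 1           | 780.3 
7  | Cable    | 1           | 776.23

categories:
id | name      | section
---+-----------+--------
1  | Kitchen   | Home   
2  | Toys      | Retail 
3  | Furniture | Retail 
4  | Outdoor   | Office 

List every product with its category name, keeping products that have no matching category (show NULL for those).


LEFT JOIN keeps every row from products (the left table); where category_id has no match in categories, the category columns become NULL. Walk through each product:
  - product 1 (Phone): category_id=4 -> matches Outdoor
  - product 2 (Keyboard): category_id=3 -> matches Furniture
  - product 3 (Webcam): category_id=3 -> matches Furniture
  - product 4 (Desk): category_id=3 -> matches Furniture
  - product 5 (Camera): category_id=NULL, no match -> kept with NULL
  - product 6 (Charger): category_id=1 -> matches Kitchen
  - product 7 (Cable): category_id=1 -> matches Kitchen
All 7 rows appear; 1 has NULL category.

SQL:
SELECT a.name, b.name AS category
FROM products a
LEFT JOIN categories b ON a.category_id = b.id

Result:
name     | category 
---------+----------
Phone    | Outdoor  
Keyboard | Furniture
Webcam   | Furniture
Desk     | Furniture
Camera   | NULL     
Charger  | Kitchen  
Cable    | Kitchen  


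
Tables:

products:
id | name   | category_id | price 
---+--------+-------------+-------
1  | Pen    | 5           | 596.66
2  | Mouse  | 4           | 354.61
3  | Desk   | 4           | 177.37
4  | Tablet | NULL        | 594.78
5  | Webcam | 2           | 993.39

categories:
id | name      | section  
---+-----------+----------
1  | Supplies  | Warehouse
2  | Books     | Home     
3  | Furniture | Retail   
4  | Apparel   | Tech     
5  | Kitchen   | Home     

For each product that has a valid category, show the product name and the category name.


INNER JOIN keeps only products rows whose category_id matches an id in categories. Walk through each product:
  - product 1 (Pen): category_id=5 -> matches Kitchen
  - product 2 (Mouse): category_id=4 -> matches Apparel
  - product 3 (Desk): category_id=4 -> matches Apparel
  - product 4 (Tablet): category_id=NULL, no match -> dropped
  - product 5 (Webcam): category_id=2 -> matches Books
So 1 of 5 rows is dropped.

SQL:
SELECT a.name, b.name AS category
FROM products a
INNER JOIN categories b ON a.category_id = b.id

Result:
name   | category
-------+---------
Pen    | Kitchen 
Mouse  | Apparel 
Desk   | Apparel 
Webcam | Books   


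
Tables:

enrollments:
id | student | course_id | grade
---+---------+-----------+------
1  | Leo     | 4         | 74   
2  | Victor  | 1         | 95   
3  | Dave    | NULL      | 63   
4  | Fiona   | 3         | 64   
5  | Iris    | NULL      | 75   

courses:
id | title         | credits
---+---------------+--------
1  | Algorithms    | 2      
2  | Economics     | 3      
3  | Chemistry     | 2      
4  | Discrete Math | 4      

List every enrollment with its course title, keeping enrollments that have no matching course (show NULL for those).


LEFT JOIN keeps every row from enrollments (the left table); where course_id has no match in courses, the course columns become NULL. Walk through each enrollment:
  - enrollment 1 (Leo): course_id=4 -> matches Discrete Math
  - enrollment 2 (Victor): course_id=1 -> matches Algorithms
  - enrollment 3 (Dave): course_id=NULL, no match -> kept with NULL
  - enrollment 4 (Fiona): course_id=3 -> matches Chemistry
  - enrollment 5 (Iris): course_id=NULL, no match -> kept with NULL
All 5 rows appear; 2 have NULL course.

SQL:
SELECT a.student, b.title AS course
FROM enrollments a
LEFT JOIN courses b ON a.course_id = b.id

Result:
student | course       
--------+--------------
Leo     | Discrete Math
Victor  | Algorithms   
Dave    | NULL         
Fiona   | Chemistry    
Iris    | NULL         


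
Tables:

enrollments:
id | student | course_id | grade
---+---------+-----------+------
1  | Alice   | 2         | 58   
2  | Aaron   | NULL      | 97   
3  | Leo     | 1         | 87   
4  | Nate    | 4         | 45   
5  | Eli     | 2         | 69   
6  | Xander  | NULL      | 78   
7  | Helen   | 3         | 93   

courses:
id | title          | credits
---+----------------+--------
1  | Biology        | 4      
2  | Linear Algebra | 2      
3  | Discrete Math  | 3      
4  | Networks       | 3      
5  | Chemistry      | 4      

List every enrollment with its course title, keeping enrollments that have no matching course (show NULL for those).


LEFT JOIN keeps every row from enrollments (the left table); where course_id has no match in courses, the course columns become NULL. Walk through each enrollment:
  - enrollment 1 (Alice): course_id=2 -> matches Linear Algebra
  - enrollment 2 (Aaron): course_id=NULL, no match -> kept with NULL
  - enrollment 3 (Leo): course_id=1 -> matches Biology
  - enrollment 4 (Nate): course_id=4 -> matches Networks
  - enrollment 5 (Eli): course_id=2 -> matches Linear Algebra
  - enrollment 6 (Xander): course_id=NULL, no match -> kept with NULL
  - enrollment 7 (Helen): course_id=3 -> matches Discrete Math
All 7 rows appear; 2 have NULL course.

SQL:
SELECT a.student, b.title AS course
FROM enrollments a
LEFT JOIN courses b ON a.course_id = b.id

Result:
student | course        
--------+---------------
Alice   | Linear Algebra
Aaron   | NULL          
Leo     | Biology       
Nate    | Networks      
Eli     | Linear Algebra
Xander  | NULL          
Helen   | Discrete Math 


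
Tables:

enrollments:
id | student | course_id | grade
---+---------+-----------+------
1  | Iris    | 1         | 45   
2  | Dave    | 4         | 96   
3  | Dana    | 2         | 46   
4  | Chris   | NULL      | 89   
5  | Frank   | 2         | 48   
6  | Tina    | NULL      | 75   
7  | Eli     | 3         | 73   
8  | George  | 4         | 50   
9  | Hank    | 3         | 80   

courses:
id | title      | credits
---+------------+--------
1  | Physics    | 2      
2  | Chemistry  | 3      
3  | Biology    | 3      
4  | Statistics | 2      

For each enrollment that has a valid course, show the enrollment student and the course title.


INNER JOIN keeps only enrollments rows whose course_id matches an id in courses. Walk through each enrollment:
  - enrollment 1 (Iris): course_id=1 -> matches Physics
  - enrollment 2 (Dave): course_id=4 -> matches Statistics
  - enrollment 3 (Dana): course_id=2 -> matches Chemistry
  - enrollment 4 (Chris): course_id=NULL, no match -> dropped
  - enrollment 5 (Frank): course_id=2 -> matches Chemistry
  - enrollment 6 (Tina): course_id=NULL, no match -> dropped
  - enrollment 7 (Eli): course_id=3 -> matches Biology
  - enrollment 8 (George): course_id=4 -> matches Statistics
  - enrollment 9 (Hank): course_id=3 -> matches Biology
So 2 of 9 rows are dropped.

SQL:
SELECT a.student, b.title AS course
FROM enrollments a
INNER JOIN courses b ON a.course_id = b.id

Result:
student | course    
--------+-----------
Iris    | Physics   
Dave    | Statistics
Dana    | Chemistry 
Frank   | Chemistry 
Eli     | Biology   
George  | Statistics
Hank    | Biology   


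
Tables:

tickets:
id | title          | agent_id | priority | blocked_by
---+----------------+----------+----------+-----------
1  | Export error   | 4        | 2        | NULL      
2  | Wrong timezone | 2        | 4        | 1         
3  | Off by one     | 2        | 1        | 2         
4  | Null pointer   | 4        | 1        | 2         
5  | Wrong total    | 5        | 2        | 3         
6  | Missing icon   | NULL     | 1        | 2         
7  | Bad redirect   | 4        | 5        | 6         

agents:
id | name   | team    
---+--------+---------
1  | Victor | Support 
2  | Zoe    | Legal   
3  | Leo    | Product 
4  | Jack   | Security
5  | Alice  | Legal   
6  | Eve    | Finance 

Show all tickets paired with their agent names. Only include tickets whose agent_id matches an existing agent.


INNER JOIN keeps only tickets rows whose agent_id matches an id in agents. Walk through each ticket:
  - ticket 1 (Export error): agent_id=4 -> matches Jack
  - ticket 2 (Wrong timezone): agent_id=2 -> matches Zoe
  - ticket 3 (Off by one): agent_id=2 -> matches Zoe
  - ticket 4 (Null pointer): agent_id=4 -> matches Jack
  - ticket 5 (Wrong total): agent_id=5 -> matches Alice
  - ticket 6 (Missing icon): agent_id=NULL, no match -> dropped
  - ticket 7 (Bad redirect): agent_id=4 -> matches Jack
So 1 of 7 rows is dropped.

SQL:
SELECT a.title, b.name AS agent
FROM tickets a
INNER JOIN agents b ON a.agent_id = b.id

Result:
title          | agent
---------------+------
Export error   | Jack 
Wrong timezone | Zoe  
Off by one     | Zoe  
Null pointer   | Jack 
Wrong total    | Alice
Bad redirect   | Jack 


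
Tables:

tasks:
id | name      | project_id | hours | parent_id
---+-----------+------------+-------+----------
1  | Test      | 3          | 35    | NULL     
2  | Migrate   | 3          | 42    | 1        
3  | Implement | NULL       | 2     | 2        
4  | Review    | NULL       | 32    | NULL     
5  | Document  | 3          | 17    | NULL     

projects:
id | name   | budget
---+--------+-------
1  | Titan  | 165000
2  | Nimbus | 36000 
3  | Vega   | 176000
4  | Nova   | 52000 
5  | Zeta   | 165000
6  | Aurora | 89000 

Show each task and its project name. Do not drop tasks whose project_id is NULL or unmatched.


LEFT JOIN keeps every row from tasks (the left table); where project_id has no match in projects, the project columns become NULL. Walk through each task:
  - task 1 (Test): project_id=3 -> matches Vega
  - task 2 (Migrate): project_id=3 -> matches Vega
  - task 3 (Implement): project_id=NULL, no match -> kept with NULL
  - task 4 (Review): project_id=NULL, no match -> kept with NULL
  - task 5 (Document): project_id=3 -> matches Vega
All 5 rows appear; 2 have NULL project.

SQL:
SELECT a.name, b.name AS project
FROM tasks a
LEFT JOIN projects b ON a.project_id = b.id

Result:
name      | project
----------+--------
Test      | Vega   
Migrate   | Vega   
Implement | NULL   
Review    | NULL   
Document  | Vega   


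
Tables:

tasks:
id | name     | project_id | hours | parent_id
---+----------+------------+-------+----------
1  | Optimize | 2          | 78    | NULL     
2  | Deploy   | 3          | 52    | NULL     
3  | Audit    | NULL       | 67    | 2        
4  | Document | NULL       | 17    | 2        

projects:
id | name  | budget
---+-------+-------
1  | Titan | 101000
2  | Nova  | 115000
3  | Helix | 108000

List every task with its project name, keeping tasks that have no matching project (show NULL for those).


LEFT JOIN keeps every row from tasks (the left table); where project_id has no match in projects, the project columns become NULL. Walk through each task:
  - task 1 (Optimize): project_id=2 -> matches Nova
  - task 2 (Deploy): project_id=3 -> matches Helix
  - task 3 (Audit): project_id=NULL, no match -> kept with NULL
  - task 4 (Document): project_id=NULL, no match -> kept with NULL
All 4 rows appear; 2 have NULL project.

SQL:
SELECT a.name, b.name AS project
FROM tasks a
LEFT JOIN projects b ON a.project_id = b.id

Result:
name     | project
---------+--------
Optimize | Nova   
Deploy   | Helix  
Audit    | NULL   
Document | NULL   


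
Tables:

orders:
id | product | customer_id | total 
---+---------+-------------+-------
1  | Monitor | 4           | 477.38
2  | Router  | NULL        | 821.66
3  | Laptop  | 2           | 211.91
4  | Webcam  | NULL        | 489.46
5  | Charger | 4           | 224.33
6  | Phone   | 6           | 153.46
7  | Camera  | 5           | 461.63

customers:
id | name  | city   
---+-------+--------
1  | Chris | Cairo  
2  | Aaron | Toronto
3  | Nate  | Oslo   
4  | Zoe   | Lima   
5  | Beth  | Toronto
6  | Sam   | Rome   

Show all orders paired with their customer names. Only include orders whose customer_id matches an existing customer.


INNER JOIN keeps only orders rows whose customer_id matches an id in customers. Walk through each order:
  - order 1 (Monitor): customer_id=4 -> matches Zoe
  - order 2 (Router): customer_id=NULL, no match -> dropped
  - order 3 (Laptop): customer_id=2 -> matches Aaron
  - order 4 (Webcam): customer_id=NULL, no match -> dropped
  - order 5 (Charger): customer_id=4 -> matches Zoe
  - order 6 (Phone): customer_id=6 -> matches Sam
  - order 7 (Camera): customer_id=5 -> matches Beth
So 2 of 7 rows are dropped.

SQL:
SELECT a.product, b.name AS customer
FROM orders a
INNER JOIN customers b ON a.customer_id = b.id

Result:
product | customer
--------+---------
Monitor | Zoe     
Laptop  | Aaron   
Charger | Zoe     
Phone   | Sam     
Camera  | Beth    


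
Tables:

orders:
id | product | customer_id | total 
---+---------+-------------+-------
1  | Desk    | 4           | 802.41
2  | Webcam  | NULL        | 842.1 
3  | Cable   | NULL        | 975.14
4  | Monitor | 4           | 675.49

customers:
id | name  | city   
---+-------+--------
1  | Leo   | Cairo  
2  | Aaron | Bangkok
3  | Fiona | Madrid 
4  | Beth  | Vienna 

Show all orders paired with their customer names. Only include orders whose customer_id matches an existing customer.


INNER JOIN keeps only orders rows whose customer_id matches an id in customers. Walk through each order:
  - order 1 (Desk): customer_id=4 -> matches Beth
  - order 2 (Webcam): customer_id=NULL, no match -> dropped
  - order 3 (Cable): customer_id=NULL, no match -> dropped
  - order 4 (Monitor): customer_id=4 -> matches Beth
So 2 of 4 rows are dropped.

SQL:
SELECT a.product, b.name AS customer
FROM orders a
INNER JOIN customers b ON a.customer_id = b.id

Result:
product | customer
--------+---------
Desk    | Beth    
Monitor | Beth    


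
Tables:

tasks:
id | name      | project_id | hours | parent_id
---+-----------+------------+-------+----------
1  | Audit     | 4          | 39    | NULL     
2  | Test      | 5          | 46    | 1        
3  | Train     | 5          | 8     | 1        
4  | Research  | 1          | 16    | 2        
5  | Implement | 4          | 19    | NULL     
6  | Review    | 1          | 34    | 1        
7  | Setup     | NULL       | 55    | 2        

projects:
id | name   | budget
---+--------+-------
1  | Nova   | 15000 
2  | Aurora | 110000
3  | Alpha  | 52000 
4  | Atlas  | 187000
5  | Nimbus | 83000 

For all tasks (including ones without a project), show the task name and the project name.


LEFT JOIN keeps every row from tasks (the left table); where project_id has no match in projects, the project columns become NULL. Walk through each task:
  - task 1 (Audit): project_id=4 -> matches Atlas
  - task 2 (Test): project_id=5 -> matches Nimbus
  - task 3 (Train): project_id=5 -> matches Nimbus
  - task 4 (Research): project_id=1 -> matches Nova
  - task 5 (Implement): project_id=4 -> matches Atlas
  - task 6 (Review): project_id=1 -> matches Nova
  - task 7 (Setup): project_id=NULL, no match -> kept with NULL
All 7 rows appear; 1 has NULL project.

SQL:
SELECT a.name, b.name AS project
FROM tasks a
LEFT JOIN projects b ON a.project_id = b.id

Result:
name      | project
----------+--------
Audit     | Atlas  
Test      | Nimbus 
Train     | Nimbus 
Research  | Nova   
Implement | Atlas  
Review    | Nova   
Setup     | NULL   


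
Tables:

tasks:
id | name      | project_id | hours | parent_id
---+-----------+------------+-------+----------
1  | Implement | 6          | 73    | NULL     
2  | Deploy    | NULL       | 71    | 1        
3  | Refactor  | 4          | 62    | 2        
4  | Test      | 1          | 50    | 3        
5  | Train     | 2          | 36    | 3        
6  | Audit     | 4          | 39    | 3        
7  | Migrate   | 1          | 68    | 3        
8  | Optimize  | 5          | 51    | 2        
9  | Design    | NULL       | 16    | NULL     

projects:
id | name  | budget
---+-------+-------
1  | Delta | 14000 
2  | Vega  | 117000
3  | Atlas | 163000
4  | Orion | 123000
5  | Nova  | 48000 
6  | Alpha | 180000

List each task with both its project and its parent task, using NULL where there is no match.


Two LEFT JOINs from the same base table tasks: one to projects via project_id, one to tasks itself via parent_id. Both are LEFT so every task is preserved.
Match against projects:
  - task 1 (Implement): project_id=6 -> matches Alpha
  - task 2 (Deploy): project_id=NULL, no match -> kept with NULL
  - task 3 (Refactor): project_id=4 -> matches Orion
  - task 4 (Test): project_id=1 -> matches Delta
  - task 5 (Train): project_id=2 -> matches Vega
  - task 6 (Audit): project_id=4 -> matches Orion
  - task 7 (Migrate): project_id=1 -> matches Delta
  - task 8 (Optimize): project_id=5 -> matches Nova
  - task 9 (Design): project_id=NULL, no match -> kept with NULL
Match against tasks (self):
  - task 1 (Implement): parent_id=NULL -> NULL
  - task 2 (Deploy): parent_id=1 -> Implement
  - task 3 (Refactor): parent_id=2 -> Deploy
  - task 4 (Test): parent_id=3 -> Refactor
  - task 5 (Train): parent_id=3 -> Refactor
  - task 6 (Audit): parent_id=3 -> Refactor
  - task 7 (Migrate): parent_id=3 -> Refactor
  - task 8 (Optimize): parent_id=2 -> Deploy
  - task 9 (Design): parent_id=NULL -> NULL

SQL:
SELECT a.name, b.name AS project, c.name AS parent
FROM tasks a
LEFT JOIN projects b ON a.project_id = b.id
LEFT JOIN tasks c ON a.parent_id = c.id

Result:
name      | project | parent   
----------+---------+----------
Implement | Alpha   | NULL     
Deploy    | NULL    | Implement
Refactor  | Orion   | Deploy   
Test      | Delta   | Refactor 
Train     | Vega    | Refactor 
Audit     | Orion   | Refactor 
Migrate   | Delta   | Refactor 
Optimize  | Nova    | Deploy   
Design    | NULL    | NULL     


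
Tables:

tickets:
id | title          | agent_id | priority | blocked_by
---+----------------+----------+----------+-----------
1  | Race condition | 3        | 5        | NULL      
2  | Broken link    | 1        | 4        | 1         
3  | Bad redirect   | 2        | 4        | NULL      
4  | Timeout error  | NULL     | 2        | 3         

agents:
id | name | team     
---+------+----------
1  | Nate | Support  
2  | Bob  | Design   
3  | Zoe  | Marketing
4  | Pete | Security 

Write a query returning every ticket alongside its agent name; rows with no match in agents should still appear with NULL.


LEFT JOIN keeps every row from tickets (the left table); where agent_id has no match in agents, the agent columns become NULL. Walk through each ticket:
  - ticket 1 (Race condition): agent_id=3 -> matches Zoe
  - ticket 2 (Broken link): agent_id=1 -> matches Nate
  - ticket 3 (Bad redirect): agent_id=2 -> matches Bob
  - ticket 4 (Timeout error): agent_id=NULL, no match -> kept with NULL
All 4 rows appear; 1 has NULL agent.

SQL:
SELECT a.title, b.name AS agent
FROM tickets a
LEFT JOIN agents b ON a.agent_id = b.id

Result:
title          | agent
---------------+------
Race condition | Zoe  
Broken link    | Nate 
Bad redirect   | Bob  
Timeout error  | NULL 


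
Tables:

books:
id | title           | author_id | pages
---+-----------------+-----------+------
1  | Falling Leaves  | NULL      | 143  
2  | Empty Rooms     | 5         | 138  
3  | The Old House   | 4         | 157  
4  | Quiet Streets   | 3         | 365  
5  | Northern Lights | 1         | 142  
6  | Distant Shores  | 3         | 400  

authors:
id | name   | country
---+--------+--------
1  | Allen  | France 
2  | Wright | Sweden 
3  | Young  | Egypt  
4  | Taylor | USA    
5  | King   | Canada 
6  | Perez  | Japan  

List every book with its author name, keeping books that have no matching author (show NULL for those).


LEFT JOIN keeps every row from books (the left table); where author_id has no match in authors, the author columns become NULL. Walk through each book:
  - book 1 (Falling Leaves): author_id=NULL, no match -> kept with NULL
  - book 2 (Empty Rooms): author_id=5 -> matches King
  - book 3 (The Old House): author_id=4 -> matches Taylor
  - book 4 (Quiet Streets): author_id=3 -> matches Young
  - book 5 (Northern Lights): author_id=1 -> matches Allen
  - book 6 (Distant Shores): author_id=3 -> matches Young
All 6 rows appear; 1 has NULL author.

SQL:
SELECT a.title, b.name AS author
FROM books a
LEFT JOIN authors b ON a.author_id = b.id

Result:
title           | author
----------------+-------
Falling Leaves  | NULL  
Empty Rooms     | King  
The Old House   | Taylor
Quiet Streets   | Young 
Northern Lights | Allen 
Distant Shores  | Young 


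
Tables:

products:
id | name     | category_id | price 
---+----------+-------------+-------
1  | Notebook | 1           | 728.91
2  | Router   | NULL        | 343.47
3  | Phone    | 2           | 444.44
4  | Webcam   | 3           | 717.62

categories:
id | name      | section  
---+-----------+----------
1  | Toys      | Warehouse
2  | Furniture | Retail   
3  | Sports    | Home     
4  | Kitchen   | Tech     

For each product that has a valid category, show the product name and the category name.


INNER JOIN keeps only products rows whose category_id matches an id in categories. Walk through each product:
  - product 1 (Notebook): category_id=1 -> matches Toys
  - product 2 (Router): category_id=NULL, no match -> dropped
  - product 3 (Phone): category_id=2 -> matches Furniture
  - product 4 (Webcam): category_id=3 -> matches Sports
So 1 of 4 rows is dropped.

SQL:
SELECT a.name, b.name AS category
FROM products a
INNER JOIN categories b ON a.category_id = b.id

Result:
name     | category 
---------+----------
Notebook | Toys     
Phone    | Furniture
Webcam   | Sports   


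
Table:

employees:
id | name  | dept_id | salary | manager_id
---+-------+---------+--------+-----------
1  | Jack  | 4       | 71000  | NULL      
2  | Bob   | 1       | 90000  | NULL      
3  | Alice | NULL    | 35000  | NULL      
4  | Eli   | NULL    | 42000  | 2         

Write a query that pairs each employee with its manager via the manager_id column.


This is a self-join: employees is joined to a second copy of itself, matching each row's manager_id to another row's id. Use LEFT JOIN so rows with manager_id=NULL are kept.
  - employee 1 (Jack): manager_id=NULL -> NULL
  - employee 2 (Bob): manager_id=NULL -> NULL
  - employee 3 (Alice): manager_id=NULL -> NULL
  - employee 4 (Eli): manager_id=2 -> Bob

SQL:
SELECT a.name AS item, b.name AS manager
FROM employees a
LEFT JOIN employees b ON a.manager_id = b.id

Result:
item  | manager
------+--------
Jack  | NULL   
Bob   | NULL   
Alice | NULL   
Eli   | Bob    


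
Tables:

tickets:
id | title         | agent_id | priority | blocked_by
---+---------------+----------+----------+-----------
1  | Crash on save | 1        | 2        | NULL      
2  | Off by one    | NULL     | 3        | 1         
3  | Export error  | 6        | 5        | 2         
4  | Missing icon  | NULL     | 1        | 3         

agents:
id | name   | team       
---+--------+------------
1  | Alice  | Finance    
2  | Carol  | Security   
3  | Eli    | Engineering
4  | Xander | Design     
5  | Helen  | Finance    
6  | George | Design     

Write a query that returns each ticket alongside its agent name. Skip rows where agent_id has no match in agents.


INNER JOIN keeps only tickets rows whose agent_id matches an id in agents. Walk through each ticket:
  - ticket 1 (Crash on save): agent_id=1 -> matches Alice
  - ticket 2 (Off by one): agent_id=NULL, no match -> dropped
  - ticket 3 (Export error): agent_id=6 -> matches George
  - ticket 4 (Missing icon): agent_id=NULL, no match -> dropped
So 2 of 4 rows are dropped.

SQL:
SELECT a.title, b.name AS agent
FROM tickets a
INNER JOIN agents b ON a.agent_id = b.id

Result:
title         | agent 
--------------+-------
Crash on save | Alice 
Export error  | George


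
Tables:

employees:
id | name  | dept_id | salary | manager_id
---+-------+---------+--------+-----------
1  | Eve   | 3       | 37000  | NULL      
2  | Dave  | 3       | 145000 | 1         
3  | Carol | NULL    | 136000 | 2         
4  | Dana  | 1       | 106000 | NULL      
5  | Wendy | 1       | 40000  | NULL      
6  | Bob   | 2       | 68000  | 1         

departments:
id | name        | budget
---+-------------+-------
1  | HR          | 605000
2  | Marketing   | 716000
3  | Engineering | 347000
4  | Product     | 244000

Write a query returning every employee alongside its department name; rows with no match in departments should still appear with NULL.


LEFT JOIN keeps every row from employees (the left table); where dept_id has no match in departments, the department columns become NULL. Walk through each employee:
  - employee 1 (Eve): dept_id=3 -> matches Engineering
  - employee 2 (Dave): dept_id=3 -> matches Engineering
  - employee 3 (Carol): dept_id=NULL, no match -> kept with NULL
  - employee 4 (Dana): dept_id=1 -> matches HR
  - employee 5 (Wendy): dept_id=1 -> matches HR
  - employee 6 (Bob): dept_id=2 -> matches Marketing
All 6 rows appear; 1 has NULL department.

SQL:
SELECT a.name, b.name AS department
FROM employees a
LEFT JOIN departments b ON a.dept_id = b.id

Result:
name  | department 
------+------------
Eve   | Engineering
Dave  | Engineering
Carol | NULL       
Dana  | HR         
Wendy | HR         
Bob   | Marketing  


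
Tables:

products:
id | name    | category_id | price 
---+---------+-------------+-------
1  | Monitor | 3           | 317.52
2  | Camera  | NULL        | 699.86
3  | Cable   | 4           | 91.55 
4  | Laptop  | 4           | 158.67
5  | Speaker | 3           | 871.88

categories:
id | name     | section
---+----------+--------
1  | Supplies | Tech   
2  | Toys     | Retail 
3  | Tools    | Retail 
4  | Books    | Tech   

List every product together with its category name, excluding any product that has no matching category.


INNER JOIN keeps only products rows whose category_id matches an id in categories. Walk through each product:
  - product 1 (Monitor): category_id=3 -> matches Tools
  - product 2 (Camera): category_id=NULL, no match -> dropped
  - product 3 (Cable): category_id=4 -> matches Books
  - product 4 (Laptop): category_id=4 -> matches Books
  - product 5 (Speaker): category_id=3 -> matches Tools
So 1 of 5 rows is dropped.

SQL:
SELECT a.name, b.name AS category
FROM products a
INNER JOIN categories b ON a.category_id = b.id

Result:
name    | category
--------+---------
Monitor | Tools   
Cable   | Books   
Laptop  | Books   
Speaker | Tools   


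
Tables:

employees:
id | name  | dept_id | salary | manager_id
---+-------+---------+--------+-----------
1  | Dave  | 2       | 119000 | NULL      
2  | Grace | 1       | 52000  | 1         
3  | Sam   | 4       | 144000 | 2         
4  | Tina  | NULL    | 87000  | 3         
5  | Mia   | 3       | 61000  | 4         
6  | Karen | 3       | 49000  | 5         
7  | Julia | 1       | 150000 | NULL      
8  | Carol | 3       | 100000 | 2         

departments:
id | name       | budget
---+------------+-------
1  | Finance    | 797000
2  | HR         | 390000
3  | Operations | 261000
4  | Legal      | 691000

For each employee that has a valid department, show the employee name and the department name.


INNER JOIN keeps only employees rows whose dept_id matches an id in departments. Walk through each employee:
  - employee 1 (Dave): dept_id=2 -> matches HR
  - employee 2 (Grace): dept_id=1 -> matches Finance
  - employee 3 (Sam): dept_id=4 -> matches Legal
  - employee 4 (Tina): dept_id=NULL, no match -> dropped
  - employee 5 (Mia): dept_id=3 -> matches Operations
  - employee 6 (Karen): dept_id=3 -> matches Operations
  - employee 7 (Julia): dept_id=1 -> matches Finance
  - employee 8 (Carol): dept_id=3 -> matches Operations
So 1 of 8 rows is dropped.

SQL:
SELECT a.name, b.name AS department
FROM employees a
INNER JOIN departments b ON a.dept_id = b.id

Result:
name  | department
------+-----------
Dave  | HR        
Grace | Finance   
Sam   | Legal     
Mia   | Operations
Karen | Operations
Julia | Finance   
Carol | Operations


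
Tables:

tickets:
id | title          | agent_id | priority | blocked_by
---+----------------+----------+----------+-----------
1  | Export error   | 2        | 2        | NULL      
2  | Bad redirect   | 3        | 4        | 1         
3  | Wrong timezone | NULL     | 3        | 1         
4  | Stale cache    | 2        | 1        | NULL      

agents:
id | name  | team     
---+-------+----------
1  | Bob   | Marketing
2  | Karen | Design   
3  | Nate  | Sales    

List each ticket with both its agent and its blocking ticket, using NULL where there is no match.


Two LEFT JOINs from the same base table tickets: one to agents via agent_id, one to tickets itself via blocked_by. Both are LEFT so every ticket is preserved.
Match against agents:
  - ticket 1 (Export error): agent_id=2 -> matches Karen
  - ticket 2 (Bad redirect): agent_id=3 -> matches Nate
  - ticket 3 (Wrong timezone): agent_id=NULL, no match -> kept with NULL
  - ticket 4 (Stale cache): agent_id=2 -> matches Karen
Match against tickets (self):
  - ticket 1 (Export error): blocked_by=NULL -> NULL
  - ticket 2 (Bad redirect): blocked_by=1 -> Export error
  - ticket 3 (Wrong timezone): blocked_by=1 -> Export error
  - ticket 4 (Stale cache): blocked_by=NULL -> NULL

SQL:
SELECT a.title, b.name AS agent, c.title AS blocked_by
FROM tickets a
LEFT JOIN agents b ON a.agent_id = b.id
LEFT JOIN tickets c ON a.blocked_by = c.id

Result:
title          | agent | blocked_by  
---------------+-------+-------------
Export error   | Karen | NULL        
Bad redirect   | Nate  | Export error
Wrong timezone | NULL  | Export error
Stale cache    | Karen | NULL        
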